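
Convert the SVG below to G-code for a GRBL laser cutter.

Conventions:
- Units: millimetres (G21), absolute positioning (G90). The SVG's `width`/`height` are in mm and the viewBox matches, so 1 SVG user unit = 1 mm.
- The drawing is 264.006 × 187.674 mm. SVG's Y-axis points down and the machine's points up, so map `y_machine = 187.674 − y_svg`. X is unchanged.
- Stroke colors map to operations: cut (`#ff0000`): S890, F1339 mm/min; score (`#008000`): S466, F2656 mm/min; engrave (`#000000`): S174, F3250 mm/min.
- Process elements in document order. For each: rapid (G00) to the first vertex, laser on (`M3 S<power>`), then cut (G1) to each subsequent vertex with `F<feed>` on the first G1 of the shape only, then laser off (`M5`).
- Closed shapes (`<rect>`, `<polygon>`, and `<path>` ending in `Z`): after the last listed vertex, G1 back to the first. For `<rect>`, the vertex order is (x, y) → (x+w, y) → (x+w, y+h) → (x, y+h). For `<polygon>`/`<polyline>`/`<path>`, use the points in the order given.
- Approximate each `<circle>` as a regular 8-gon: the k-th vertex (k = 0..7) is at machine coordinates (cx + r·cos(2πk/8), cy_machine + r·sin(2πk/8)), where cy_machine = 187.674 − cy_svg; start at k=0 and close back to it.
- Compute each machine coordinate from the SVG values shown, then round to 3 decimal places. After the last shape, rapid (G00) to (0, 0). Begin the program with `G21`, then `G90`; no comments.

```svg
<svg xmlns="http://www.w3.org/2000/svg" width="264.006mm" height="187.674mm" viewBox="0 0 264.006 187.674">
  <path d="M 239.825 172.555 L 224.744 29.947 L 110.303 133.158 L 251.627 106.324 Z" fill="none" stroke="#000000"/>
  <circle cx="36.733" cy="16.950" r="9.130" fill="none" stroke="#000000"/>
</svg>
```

G21
G90
G00 X239.825 Y15.119
M3 S174
G1 X224.744 Y157.727 F3250
G1 X110.303 Y54.516
G1 X251.627 Y81.350
G1 X239.825 Y15.119
M5
G00 X45.863 Y170.724
M3 S174
G1 X43.189 Y177.180 F3250
G1 X36.733 Y179.854
G1 X30.277 Y177.180
G1 X27.603 Y170.724
G1 X30.277 Y164.268
G1 X36.733 Y161.594
G1 X43.189 Y164.268
G1 X45.863 Y170.724
M5
G00 X0.000 Y0.000

Since the viewBox matches the mm dimensions, user units are millimetres directly. The only transform is the Y-flip y_m = 187.674 − y_svg.

Shape 1 is a closed polygon drawn with `<path>`. Its stroke #000000 means engrave at S174, F3250. After flipping Y the toolpath is (239.825,15.119) → (224.744,157.727) → (110.303,54.516) → (251.627,81.350) → (239.825,15.119), returning to the start.

Shape 2 is a circle drawn with `<circle>`. Its stroke #000000 means engrave at S174, F3250. After flipping Y the toolpath is (45.863,170.724) → (43.189,177.180) → (36.733,179.854) → (30.277,177.180) → (27.603,170.724) → (30.277,164.268) → (36.733,161.594) → (43.189,164.268) → (45.863,170.724), returning to the start.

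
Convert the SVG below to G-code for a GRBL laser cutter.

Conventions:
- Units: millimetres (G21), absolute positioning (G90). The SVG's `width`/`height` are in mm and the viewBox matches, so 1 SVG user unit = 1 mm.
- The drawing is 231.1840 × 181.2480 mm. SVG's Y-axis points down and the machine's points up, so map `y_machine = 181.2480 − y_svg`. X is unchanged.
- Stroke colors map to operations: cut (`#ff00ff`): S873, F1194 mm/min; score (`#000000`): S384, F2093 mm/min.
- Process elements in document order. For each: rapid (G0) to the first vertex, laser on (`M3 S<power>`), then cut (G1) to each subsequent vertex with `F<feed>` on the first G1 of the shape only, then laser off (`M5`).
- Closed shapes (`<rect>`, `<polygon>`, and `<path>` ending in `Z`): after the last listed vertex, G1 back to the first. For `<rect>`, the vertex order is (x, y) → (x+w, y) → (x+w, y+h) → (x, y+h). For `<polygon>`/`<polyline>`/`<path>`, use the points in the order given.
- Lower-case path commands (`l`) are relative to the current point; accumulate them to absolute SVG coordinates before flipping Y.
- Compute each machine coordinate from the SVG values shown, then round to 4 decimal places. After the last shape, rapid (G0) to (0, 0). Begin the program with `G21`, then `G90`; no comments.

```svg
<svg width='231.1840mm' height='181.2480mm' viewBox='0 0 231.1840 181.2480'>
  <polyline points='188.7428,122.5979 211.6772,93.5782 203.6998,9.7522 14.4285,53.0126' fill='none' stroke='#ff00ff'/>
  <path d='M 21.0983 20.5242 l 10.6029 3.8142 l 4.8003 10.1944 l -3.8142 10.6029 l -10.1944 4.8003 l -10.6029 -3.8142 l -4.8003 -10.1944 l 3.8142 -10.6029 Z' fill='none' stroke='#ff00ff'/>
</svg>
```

G21
G90
G0 X188.7428 Y58.6501
M3 S873
G1 X211.6772 Y87.6698 F1194
G1 X203.6998 Y171.4958
G1 X14.4285 Y128.2354
M5
G0 X21.0983 Y160.7238
M3 S873
G1 X31.7012 Y156.9096 F1194
G1 X36.5015 Y146.7152
G1 X32.6873 Y136.1123
G1 X22.4929 Y131.3120
G1 X11.8900 Y135.1262
G1 X7.0897 Y145.3206
G1 X10.9039 Y155.9235
G1 X21.0983 Y160.7238
M5
G0 X0.0000 Y0.0000

Since the viewBox matches the mm dimensions, user units are millimetres directly. The only transform is the Y-flip y_m = 181.2480 − y_svg.

Shape 1 is a open polyline drawn with `<polyline>`. Its stroke #ff00ff means cut at S873, F1194. After flipping Y the toolpath is (188.7428,58.6501) → (211.6772,87.6698) → (203.6998,171.4958) → (14.4285,128.2354).

Shape 2 is a regular polygon drawn with `<path>`. Its stroke #ff00ff means cut at S873, F1194. After flipping Y the toolpath is (21.0983,160.7238) → (31.7012,156.9096) → (36.5015,146.7152) → (32.6873,136.1123) → (22.4929,131.3120) → (11.8900,135.1262) → (7.0897,145.3206) → (10.9039,155.9235) → (21.0983,160.7238), returning to the start.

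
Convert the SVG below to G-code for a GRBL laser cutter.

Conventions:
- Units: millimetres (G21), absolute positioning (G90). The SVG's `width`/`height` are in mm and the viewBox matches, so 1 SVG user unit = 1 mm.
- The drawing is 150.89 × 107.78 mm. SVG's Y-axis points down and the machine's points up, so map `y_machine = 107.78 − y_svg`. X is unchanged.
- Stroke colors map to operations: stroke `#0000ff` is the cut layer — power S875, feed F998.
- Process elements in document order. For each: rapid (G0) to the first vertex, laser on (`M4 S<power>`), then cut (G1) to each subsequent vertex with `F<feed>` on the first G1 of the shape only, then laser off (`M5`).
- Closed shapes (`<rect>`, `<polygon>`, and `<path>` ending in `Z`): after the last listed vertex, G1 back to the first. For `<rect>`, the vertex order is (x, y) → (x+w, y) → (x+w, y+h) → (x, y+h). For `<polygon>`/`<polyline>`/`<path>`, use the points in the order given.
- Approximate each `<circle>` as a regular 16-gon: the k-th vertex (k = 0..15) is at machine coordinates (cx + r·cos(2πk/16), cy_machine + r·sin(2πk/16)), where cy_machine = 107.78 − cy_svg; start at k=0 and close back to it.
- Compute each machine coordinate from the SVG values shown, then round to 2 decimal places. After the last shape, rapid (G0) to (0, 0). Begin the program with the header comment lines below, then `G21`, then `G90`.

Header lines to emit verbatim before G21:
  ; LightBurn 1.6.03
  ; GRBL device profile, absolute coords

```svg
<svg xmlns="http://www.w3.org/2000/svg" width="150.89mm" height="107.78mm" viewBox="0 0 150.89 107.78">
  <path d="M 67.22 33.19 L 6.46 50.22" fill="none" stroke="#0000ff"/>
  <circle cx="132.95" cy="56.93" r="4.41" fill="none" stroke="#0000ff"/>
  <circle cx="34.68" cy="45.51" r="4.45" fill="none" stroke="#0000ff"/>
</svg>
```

; LightBurn 1.6.03
; GRBL device profile, absolute coords
G21
G90
G0 X67.22 Y74.59
M4 S875
G1 X6.46 Y57.56 F998
M5
G0 X137.36 Y50.85
M4 S875
G1 X137.02 Y52.54 F998
G1 X136.07 Y53.97
G1 X134.64 Y54.92
G1 X132.95 Y55.26
G1 X131.26 Y54.92
G1 X129.83 Y53.97
G1 X128.88 Y52.54
G1 X128.54 Y50.85
G1 X128.88 Y49.16
G1 X129.83 Y47.73
G1 X131.26 Y46.78
G1 X132.95 Y46.44
G1 X134.64 Y46.78
G1 X136.07 Y47.73
G1 X137.02 Y49.16
G1 X137.36 Y50.85
M5
G0 X39.13 Y62.27
M4 S875
G1 X38.79 Y63.97 F998
G1 X37.83 Y65.42
G1 X36.38 Y66.38
G1 X34.68 Y66.72
G1 X32.98 Y66.38
G1 X31.53 Y65.42
G1 X30.57 Y63.97
G1 X30.23 Y62.27
G1 X30.57 Y60.57
G1 X31.53 Y59.12
G1 X32.98 Y58.16
G1 X34.68 Y57.82
G1 X36.38 Y58.16
G1 X37.83 Y59.12
G1 X38.79 Y60.57
G1 X39.13 Y62.27
M5
G0 X0.00 Y0.00

viewBox `0 0 150.89 107.78` with mm width/height → 1 unit = 1 mm. Flip: y_m = 107.78 − y_svg.

**Shape 1** — `<path>` line segment, stroke `#0000ff` → cut (S875, F998). Machine vertices: (67.22,74.59) → (6.46,57.56). Open path.

**Shape 2** — `<circle>` circle, stroke `#0000ff` → cut (S875, F998). Machine vertices: (137.36,50.85) → (137.02,52.54) → (136.07,53.97) → (134.64,54.92) → (132.95,55.26) → (131.26,54.92) → (129.83,53.97) → (128.88,52.54) → (128.54,50.85) → (128.88,49.16) → (129.83,47.73) → (131.26,46.78) → (132.95,46.44) → (134.64,46.78) → (136.07,47.73) → (137.02,49.16) → (137.36,50.85). Closed: final G1 returns to the first vertex.

**Shape 3** — `<circle>` circle, stroke `#0000ff` → cut (S875, F998). Machine vertices: (39.13,62.27) → (38.79,63.97) → (37.83,65.42) → (36.38,66.38) → (34.68,66.72) → (32.98,66.38) → (31.53,65.42) → (30.57,63.97) → (30.23,62.27) → (30.57,60.57) → (31.53,59.12) → (32.98,58.16) → (34.68,57.82) → (36.38,58.16) → (37.83,59.12) → (38.79,60.57) → (39.13,62.27). Closed: final G1 returns to the first vertex.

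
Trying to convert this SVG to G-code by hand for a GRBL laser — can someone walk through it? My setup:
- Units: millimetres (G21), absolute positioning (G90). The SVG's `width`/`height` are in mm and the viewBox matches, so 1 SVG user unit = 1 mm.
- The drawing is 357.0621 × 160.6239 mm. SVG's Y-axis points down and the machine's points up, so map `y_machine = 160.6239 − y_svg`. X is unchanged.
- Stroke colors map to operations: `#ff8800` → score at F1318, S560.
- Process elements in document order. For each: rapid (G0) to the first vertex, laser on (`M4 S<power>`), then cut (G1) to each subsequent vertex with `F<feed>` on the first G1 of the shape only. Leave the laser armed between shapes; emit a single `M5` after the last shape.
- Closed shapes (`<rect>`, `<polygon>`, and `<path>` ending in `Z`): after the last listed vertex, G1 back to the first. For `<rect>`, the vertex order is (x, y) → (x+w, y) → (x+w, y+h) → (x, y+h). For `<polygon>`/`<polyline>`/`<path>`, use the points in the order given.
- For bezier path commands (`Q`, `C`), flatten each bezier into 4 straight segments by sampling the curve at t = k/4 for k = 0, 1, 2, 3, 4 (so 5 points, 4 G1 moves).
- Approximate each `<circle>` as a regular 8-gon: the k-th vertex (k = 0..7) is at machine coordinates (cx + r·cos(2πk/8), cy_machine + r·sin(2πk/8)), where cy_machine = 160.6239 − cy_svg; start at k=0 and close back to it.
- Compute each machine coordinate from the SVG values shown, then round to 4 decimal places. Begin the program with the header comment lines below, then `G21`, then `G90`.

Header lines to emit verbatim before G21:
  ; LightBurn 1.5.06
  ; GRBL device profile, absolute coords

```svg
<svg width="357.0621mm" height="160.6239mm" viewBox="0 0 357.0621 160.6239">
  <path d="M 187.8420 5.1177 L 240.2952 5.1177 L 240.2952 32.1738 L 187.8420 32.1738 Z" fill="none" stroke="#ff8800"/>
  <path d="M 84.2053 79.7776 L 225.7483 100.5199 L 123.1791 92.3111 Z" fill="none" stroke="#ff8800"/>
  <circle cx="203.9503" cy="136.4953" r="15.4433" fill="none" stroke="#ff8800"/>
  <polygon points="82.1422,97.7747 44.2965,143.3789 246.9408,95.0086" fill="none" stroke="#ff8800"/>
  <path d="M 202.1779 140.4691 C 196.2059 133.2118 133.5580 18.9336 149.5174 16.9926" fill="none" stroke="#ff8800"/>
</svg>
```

viewBox `0 0 357.0621 160.6239` with mm width/height → 1 unit = 1 mm. Flip: y_m = 160.6239 − y_svg.

**Shape 1** — `<path>` rectangle, stroke `#ff8800` → score (S560, F1318). Machine vertices: (187.8420,155.5062) → (240.2952,155.5062) → (240.2952,128.4501) → (187.8420,128.4501) → (187.8420,155.5062). Closed: final G1 returns to the first vertex.

**Shape 2** — `<path>` closed polygon, stroke `#ff8800` → score (S560, F1318). Machine vertices: (84.2053,80.8463) → (225.7483,60.1040) → (123.1791,68.3128) → (84.2053,80.8463). Closed: final G1 returns to the first vertex.

**Shape 3** — `<circle>` circle, stroke `#ff8800` → score (S560, F1318). Machine vertices: (219.3936,24.1286) → (214.8704,35.0487) → (203.9503,39.5719) → (193.0302,35.0487) → (188.5070,24.1286) → (193.0302,13.2085) → (203.9503,8.6853) → (214.8704,13.2085) → (219.3936,24.1286). Closed: final G1 returns to the first vertex.

**Shape 4** — `<polygon>` closed polygon, stroke `#ff8800` → score (S560, F1318). Machine vertices: (82.1422,62.8492) → (44.2965,17.2450) → (246.9408,65.6153) → (82.1422,62.8492). Closed: final G1 returns to the first vertex.

**Shape 5** — `<path>` cubic bezier, stroke `#ff8800` → score (S560, F1318). Control points (SVG): P0=(202.1779,140.4691), P1=(196.2059,133.2118), P2=(133.5580,18.9336), P3=(149.5174,16.9926); sampled at t=k/4. Machine vertices: (202.1779,20.1548) → (189.1860,42.2367) → (167.6234,83.8867) → (150.1729,124.5398) → (149.5174,143.6313). Open path.

; LightBurn 1.5.06
; GRBL device profile, absolute coords
G21
G90
G0 X187.8420 Y155.5062
M4 S560
G1 X240.2952 Y155.5062 F1318
G1 X240.2952 Y128.4501
G1 X187.8420 Y128.4501
G1 X187.8420 Y155.5062
G0 X84.2053 Y80.8463
M4 S560
G1 X225.7483 Y60.1040 F1318
G1 X123.1791 Y68.3128
G1 X84.2053 Y80.8463
G0 X219.3936 Y24.1286
M4 S560
G1 X214.8704 Y35.0487 F1318
G1 X203.9503 Y39.5719
G1 X193.0302 Y35.0487
G1 X188.5070 Y24.1286
G1 X193.0302 Y13.2085
G1 X203.9503 Y8.6853
G1 X214.8704 Y13.2085
G1 X219.3936 Y24.1286
G0 X82.1422 Y62.8492
M4 S560
G1 X44.2965 Y17.2450 F1318
G1 X246.9408 Y65.6153
G1 X82.1422 Y62.8492
G0 X202.1779 Y20.1548
M4 S560
G1 X189.1860 Y42.2367 F1318
G1 X167.6234 Y83.8867
G1 X150.1729 Y124.5398
G1 X149.5174 Y143.6313
M5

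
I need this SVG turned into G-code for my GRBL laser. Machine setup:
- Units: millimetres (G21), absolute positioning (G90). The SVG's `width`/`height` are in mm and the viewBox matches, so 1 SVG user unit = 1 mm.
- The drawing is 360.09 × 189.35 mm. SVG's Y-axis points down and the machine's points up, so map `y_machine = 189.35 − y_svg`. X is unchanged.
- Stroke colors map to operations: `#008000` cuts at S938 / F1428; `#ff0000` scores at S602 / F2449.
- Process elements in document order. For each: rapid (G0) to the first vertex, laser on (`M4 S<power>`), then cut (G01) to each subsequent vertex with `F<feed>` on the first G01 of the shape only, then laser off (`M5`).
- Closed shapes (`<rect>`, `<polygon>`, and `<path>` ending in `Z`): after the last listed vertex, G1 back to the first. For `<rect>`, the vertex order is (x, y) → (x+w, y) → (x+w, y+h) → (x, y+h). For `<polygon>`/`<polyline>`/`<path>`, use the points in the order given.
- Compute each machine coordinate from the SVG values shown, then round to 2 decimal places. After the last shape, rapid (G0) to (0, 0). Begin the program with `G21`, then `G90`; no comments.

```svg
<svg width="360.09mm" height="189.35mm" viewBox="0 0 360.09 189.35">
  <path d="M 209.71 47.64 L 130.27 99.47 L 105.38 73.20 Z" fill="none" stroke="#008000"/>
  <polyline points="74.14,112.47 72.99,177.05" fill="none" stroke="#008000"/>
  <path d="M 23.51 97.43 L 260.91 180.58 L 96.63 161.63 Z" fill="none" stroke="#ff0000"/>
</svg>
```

G21
G90
G0 X209.71 Y141.71
M4 S938
G01 X130.27 Y89.88 F1428
G01 X105.38 Y116.15
G01 X209.71 Y141.71
M5
G0 X74.14 Y76.88
M4 S938
G01 X72.99 Y12.30 F1428
M5
G0 X23.51 Y91.92
M4 S602
G01 X260.91 Y8.77 F2449
G01 X96.63 Y27.72
G01 X23.51 Y91.92
M5
G0 X0.00 Y0.00

Since the viewBox matches the mm dimensions, user units are millimetres directly. The only transform is the Y-flip y_m = 189.35 − y_svg.

Shape 1 is a closed polygon drawn with `<path>`. Its stroke #008000 means cut at S938, F1428. After flipping Y the toolpath is (209.71,141.71) → (130.27,89.88) → (105.38,116.15) → (209.71,141.71), returning to the start.

Shape 2 is a line segment drawn with `<polyline>`. Its stroke #008000 means cut at S938, F1428. After flipping Y the toolpath is (74.14,76.88) → (72.99,12.30).

Shape 3 is a closed polygon drawn with `<path>`. Its stroke #ff0000 means score at S602, F2449. After flipping Y the toolpath is (23.51,91.92) → (260.91,8.77) → (96.63,27.72) → (23.51,91.92), returning to the start.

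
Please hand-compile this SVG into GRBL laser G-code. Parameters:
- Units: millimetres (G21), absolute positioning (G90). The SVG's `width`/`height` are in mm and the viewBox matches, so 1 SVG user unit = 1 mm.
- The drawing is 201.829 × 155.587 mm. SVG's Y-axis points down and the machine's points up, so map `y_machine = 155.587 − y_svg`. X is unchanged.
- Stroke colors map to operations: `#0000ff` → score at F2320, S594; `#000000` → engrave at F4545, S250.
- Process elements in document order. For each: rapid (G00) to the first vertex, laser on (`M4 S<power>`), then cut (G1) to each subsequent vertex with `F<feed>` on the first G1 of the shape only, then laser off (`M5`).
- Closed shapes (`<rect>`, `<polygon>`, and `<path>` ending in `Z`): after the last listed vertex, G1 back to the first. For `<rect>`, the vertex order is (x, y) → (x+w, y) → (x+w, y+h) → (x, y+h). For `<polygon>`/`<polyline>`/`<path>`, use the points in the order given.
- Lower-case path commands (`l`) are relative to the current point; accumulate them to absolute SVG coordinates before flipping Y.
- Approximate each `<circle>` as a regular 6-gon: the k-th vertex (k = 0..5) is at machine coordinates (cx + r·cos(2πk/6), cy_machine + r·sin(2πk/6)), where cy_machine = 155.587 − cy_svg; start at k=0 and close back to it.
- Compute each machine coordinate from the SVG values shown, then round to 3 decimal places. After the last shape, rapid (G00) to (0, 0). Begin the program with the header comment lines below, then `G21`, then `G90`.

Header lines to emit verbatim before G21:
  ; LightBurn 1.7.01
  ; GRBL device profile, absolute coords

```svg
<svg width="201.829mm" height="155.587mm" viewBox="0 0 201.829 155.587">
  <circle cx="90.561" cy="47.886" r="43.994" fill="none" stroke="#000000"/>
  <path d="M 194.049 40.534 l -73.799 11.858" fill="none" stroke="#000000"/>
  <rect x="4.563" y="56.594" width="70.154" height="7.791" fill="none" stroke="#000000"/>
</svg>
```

; LightBurn 1.7.01
; GRBL device profile, absolute coords
G21
G90
G00 X134.555 Y107.701
M4 S250
G1 X112.558 Y145.801 F4545
G1 X68.564 Y145.801
G1 X46.567 Y107.701
G1 X68.564 Y69.601
G1 X112.558 Y69.601
G1 X134.555 Y107.701
M5
G00 X194.049 Y115.053
M4 S250
G1 X120.250 Y103.195 F4545
M5
G00 X4.563 Y98.993
M4 S250
G1 X74.717 Y98.993 F4545
G1 X74.717 Y91.202
G1 X4.563 Y91.202
G1 X4.563 Y98.993
M5
G00 X0.000 Y0.000

1 u = 1 mm; y_m = 155.587 − y.

[1] `<circle>` circle, #000000→engrave S250 F4545: (134.555,107.701) → (112.558,145.801) → (68.564,145.801) → (46.567,107.701) → (68.564,69.601) → (112.558,69.601) → (134.555,107.701) (closed)

[2] `<path>` line segment, #000000→engrave S250 F4545: (194.049,115.053) → (120.250,103.195)

[3] `<rect>` rectangle, #000000→engrave S250 F4545: (4.563,98.993) → (74.717,98.993) → (74.717,91.202) → (4.563,91.202) → (4.563,98.993) (closed)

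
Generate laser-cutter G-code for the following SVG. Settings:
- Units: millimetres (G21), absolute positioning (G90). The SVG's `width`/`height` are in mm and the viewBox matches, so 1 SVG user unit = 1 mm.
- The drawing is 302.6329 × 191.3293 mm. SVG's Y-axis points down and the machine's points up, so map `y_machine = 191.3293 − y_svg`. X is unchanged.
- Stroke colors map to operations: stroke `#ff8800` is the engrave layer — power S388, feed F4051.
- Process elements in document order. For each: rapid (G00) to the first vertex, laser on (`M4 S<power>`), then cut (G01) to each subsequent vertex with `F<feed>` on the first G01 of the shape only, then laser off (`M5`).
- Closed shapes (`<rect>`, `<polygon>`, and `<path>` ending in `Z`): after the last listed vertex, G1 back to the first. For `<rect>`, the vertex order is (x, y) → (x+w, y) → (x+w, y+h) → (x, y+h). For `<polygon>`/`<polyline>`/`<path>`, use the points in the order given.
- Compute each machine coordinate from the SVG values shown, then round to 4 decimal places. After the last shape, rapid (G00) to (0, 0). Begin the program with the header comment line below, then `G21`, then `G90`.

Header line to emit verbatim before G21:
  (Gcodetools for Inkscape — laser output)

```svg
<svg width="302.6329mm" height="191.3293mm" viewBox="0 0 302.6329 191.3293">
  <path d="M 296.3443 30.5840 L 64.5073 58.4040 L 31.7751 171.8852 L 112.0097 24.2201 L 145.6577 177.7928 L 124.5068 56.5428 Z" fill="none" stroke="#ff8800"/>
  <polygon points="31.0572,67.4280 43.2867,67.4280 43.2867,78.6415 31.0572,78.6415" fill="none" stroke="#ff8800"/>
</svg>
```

viewBox `0 0 302.6329 191.3293` with mm width/height → 1 unit = 1 mm. Flip: y_m = 191.3293 − y_svg.

**Shape 1** — `<path>` closed polygon, stroke `#ff8800` → engrave (S388, F4051). Machine vertices: (296.3443,160.7453) → (64.5073,132.9253) → (31.7751,19.4441) → (112.0097,167.1092) → (145.6577,13.5365) → (124.5068,134.7865) → (296.3443,160.7453). Closed: final G1 returns to the first vertex.

**Shape 2** — `<polygon>` rectangle, stroke `#ff8800` → engrave (S388, F4051). Machine vertices: (31.0572,123.9013) → (43.2867,123.9013) → (43.2867,112.6878) → (31.0572,112.6878) → (31.0572,123.9013). Closed: final G1 returns to the first vertex.

(Gcodetools for Inkscape — laser output)
G21
G90
G00 X296.3443 Y160.7453
M4 S388
G01 X64.5073 Y132.9253 F4051
G01 X31.7751 Y19.4441
G01 X112.0097 Y167.1092
G01 X145.6577 Y13.5365
G01 X124.5068 Y134.7865
G01 X296.3443 Y160.7453
M5
G00 X31.0572 Y123.9013
M4 S388
G01 X43.2867 Y123.9013 F4051
G01 X43.2867 Y112.6878
G01 X31.0572 Y112.6878
G01 X31.0572 Y123.9013
M5
G00 X0.0000 Y0.0000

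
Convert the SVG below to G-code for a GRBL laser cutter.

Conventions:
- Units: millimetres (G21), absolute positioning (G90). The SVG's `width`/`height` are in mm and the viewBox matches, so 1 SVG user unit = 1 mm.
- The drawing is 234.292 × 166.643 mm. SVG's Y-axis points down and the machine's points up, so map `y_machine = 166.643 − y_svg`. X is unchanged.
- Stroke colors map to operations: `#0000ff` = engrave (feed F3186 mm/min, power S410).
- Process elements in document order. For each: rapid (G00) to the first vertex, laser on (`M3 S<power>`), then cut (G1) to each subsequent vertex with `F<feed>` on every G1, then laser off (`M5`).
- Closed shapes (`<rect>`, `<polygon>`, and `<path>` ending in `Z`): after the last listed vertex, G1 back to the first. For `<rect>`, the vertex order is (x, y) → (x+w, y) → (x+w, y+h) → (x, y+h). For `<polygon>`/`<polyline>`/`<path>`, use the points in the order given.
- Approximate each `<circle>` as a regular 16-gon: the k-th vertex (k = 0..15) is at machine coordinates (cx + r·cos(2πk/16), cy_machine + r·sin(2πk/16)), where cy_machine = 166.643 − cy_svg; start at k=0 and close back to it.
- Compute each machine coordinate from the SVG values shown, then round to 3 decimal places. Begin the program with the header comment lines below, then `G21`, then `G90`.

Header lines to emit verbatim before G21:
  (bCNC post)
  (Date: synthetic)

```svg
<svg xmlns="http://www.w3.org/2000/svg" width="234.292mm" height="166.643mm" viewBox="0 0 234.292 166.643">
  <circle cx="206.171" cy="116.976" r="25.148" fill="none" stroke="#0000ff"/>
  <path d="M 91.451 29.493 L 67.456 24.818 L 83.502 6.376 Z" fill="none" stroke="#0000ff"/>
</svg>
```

(bCNC post)
(Date: synthetic)
G21
G90
G00 X231.319 Y49.667
M3 S410
G1 X229.405 Y59.291 F3186
G1 X223.953 Y67.449 F3186
G1 X215.795 Y72.901 F3186
G1 X206.171 Y74.815 F3186
G1 X196.547 Y72.901 F3186
G1 X188.389 Y67.449 F3186
G1 X182.937 Y59.291 F3186
G1 X181.023 Y49.667 F3186
G1 X182.937 Y40.043 F3186
G1 X188.389 Y31.885 F3186
G1 X196.547 Y26.433 F3186
G1 X206.171 Y24.519 F3186
G1 X215.795 Y26.433 F3186
G1 X223.953 Y31.885 F3186
G1 X229.405 Y40.043 F3186
G1 X231.319 Y49.667 F3186
M5
G00 X91.451 Y137.150
M3 S410
G1 X67.456 Y141.825 F3186
G1 X83.502 Y160.267 F3186
G1 X91.451 Y137.150 F3186
M5

Since the viewBox matches the mm dimensions, user units are millimetres directly. The only transform is the Y-flip y_m = 166.643 − y_svg.

Shape 1 is a circle drawn with `<circle>`. Its stroke #0000ff means engrave at S410, F3186. After flipping Y the toolpath is (231.319,49.667) → (229.405,59.291) → (223.953,67.449) → (215.795,72.901) → (206.171,74.815) → (196.547,72.901) → (188.389,67.449) → (182.937,59.291) → (181.023,49.667) → (182.937,40.043) → (188.389,31.885) → (196.547,26.433) → (206.171,24.519) → (215.795,26.433) → (223.953,31.885) → (229.405,40.043) → (231.319,49.667), returning to the start.

Shape 2 is a regular polygon drawn with `<path>`. Its stroke #0000ff means engrave at S410, F3186. After flipping Y the toolpath is (91.451,137.150) → (67.456,141.825) → (83.502,160.267) → (91.451,137.150), returning to the start.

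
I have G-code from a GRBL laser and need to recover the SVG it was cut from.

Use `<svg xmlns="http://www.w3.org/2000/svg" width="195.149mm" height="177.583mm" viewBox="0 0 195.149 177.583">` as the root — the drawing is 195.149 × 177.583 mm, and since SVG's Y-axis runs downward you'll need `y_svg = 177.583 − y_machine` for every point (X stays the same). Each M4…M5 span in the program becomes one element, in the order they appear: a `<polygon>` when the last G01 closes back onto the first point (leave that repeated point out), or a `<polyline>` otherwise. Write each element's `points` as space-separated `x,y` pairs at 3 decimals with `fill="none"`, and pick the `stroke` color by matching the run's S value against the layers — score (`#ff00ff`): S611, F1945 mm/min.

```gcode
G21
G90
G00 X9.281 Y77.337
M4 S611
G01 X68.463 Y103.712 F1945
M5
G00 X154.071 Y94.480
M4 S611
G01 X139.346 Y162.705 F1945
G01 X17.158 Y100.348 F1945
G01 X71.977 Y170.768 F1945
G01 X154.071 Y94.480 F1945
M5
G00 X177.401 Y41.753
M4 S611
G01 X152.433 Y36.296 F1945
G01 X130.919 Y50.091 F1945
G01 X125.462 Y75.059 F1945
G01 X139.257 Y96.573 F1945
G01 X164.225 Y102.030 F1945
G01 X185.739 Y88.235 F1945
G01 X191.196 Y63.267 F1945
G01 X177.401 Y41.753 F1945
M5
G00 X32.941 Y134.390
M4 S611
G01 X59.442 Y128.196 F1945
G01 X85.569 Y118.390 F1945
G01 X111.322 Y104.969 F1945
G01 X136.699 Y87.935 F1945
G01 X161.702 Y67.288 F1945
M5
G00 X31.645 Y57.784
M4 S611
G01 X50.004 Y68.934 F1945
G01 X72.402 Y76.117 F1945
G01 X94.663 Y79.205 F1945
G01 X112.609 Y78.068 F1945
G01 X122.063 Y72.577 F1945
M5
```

y_svg = 177.583 − y_m. Every run uses S611, so all elements get stroke `#ff00ff` (score).

[1] open run; points: 9.281,100.246 68.463,73.871

[2] closed run; points: 154.071,83.103 139.346,14.878 17.158,77.235 71.977,6.815

[3] closed run; points: 177.401,135.830 152.433,141.287 130.919,127.492 125.462,102.524 139.257,81.010 164.225,75.553 185.739,89.348 191.196,114.316

[4] open run; points: 32.941,43.193 59.442,49.387 85.569,59.193 111.322,72.614 136.699,89.648 161.702,110.295

[5] open run; points: 31.645,119.799 50.004,108.649 72.402,101.466 94.663,98.378 112.609,99.515 122.063,105.006

<svg xmlns="http://www.w3.org/2000/svg" width="195.149mm" height="177.583mm" viewBox="0 0 195.149 177.583">
  <polyline points="9.281,100.246 68.463,73.871" fill="none" stroke="#ff00ff"/>
  <polygon points="154.071,83.103 139.346,14.878 17.158,77.235 71.977,6.815" fill="none" stroke="#ff00ff"/>
  <polygon points="177.401,135.830 152.433,141.287 130.919,127.492 125.462,102.524 139.257,81.010 164.225,75.553 185.739,89.348 191.196,114.316" fill="none" stroke="#ff00ff"/>
  <polyline points="32.941,43.193 59.442,49.387 85.569,59.193 111.322,72.614 136.699,89.648 161.702,110.295" fill="none" stroke="#ff00ff"/>
  <polyline points="31.645,119.799 50.004,108.649 72.402,101.466 94.663,98.378 112.609,99.515 122.063,105.006" fill="none" stroke="#ff00ff"/>
</svg>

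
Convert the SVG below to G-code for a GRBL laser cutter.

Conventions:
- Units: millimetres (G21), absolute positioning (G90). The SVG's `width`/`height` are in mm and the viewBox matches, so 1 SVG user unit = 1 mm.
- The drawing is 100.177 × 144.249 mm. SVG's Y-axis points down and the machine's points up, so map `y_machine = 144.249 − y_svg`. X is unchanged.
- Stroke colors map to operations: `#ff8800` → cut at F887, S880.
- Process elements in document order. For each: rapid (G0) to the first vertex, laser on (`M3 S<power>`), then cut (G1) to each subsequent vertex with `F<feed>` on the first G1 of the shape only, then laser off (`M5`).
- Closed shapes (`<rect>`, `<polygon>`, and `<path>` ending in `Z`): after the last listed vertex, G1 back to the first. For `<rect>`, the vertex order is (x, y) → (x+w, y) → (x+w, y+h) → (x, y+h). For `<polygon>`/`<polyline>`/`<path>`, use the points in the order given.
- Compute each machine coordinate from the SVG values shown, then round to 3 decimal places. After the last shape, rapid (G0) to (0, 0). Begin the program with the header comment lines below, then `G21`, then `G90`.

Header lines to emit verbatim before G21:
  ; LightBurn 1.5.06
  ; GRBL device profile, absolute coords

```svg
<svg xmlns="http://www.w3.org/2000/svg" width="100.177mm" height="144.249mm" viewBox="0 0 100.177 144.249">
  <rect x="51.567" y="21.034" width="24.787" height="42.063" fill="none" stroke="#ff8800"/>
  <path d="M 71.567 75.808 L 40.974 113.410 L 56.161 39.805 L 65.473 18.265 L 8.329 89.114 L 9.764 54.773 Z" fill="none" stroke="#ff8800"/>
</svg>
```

; LightBurn 1.5.06
; GRBL device profile, absolute coords
G21
G90
G0 X51.567 Y123.215
M3 S880
G1 X76.354 Y123.215 F887
G1 X76.354 Y81.152
G1 X51.567 Y81.152
G1 X51.567 Y123.215
M5
G0 X71.567 Y68.441
M3 S880
G1 X40.974 Y30.839 F887
G1 X56.161 Y104.444
G1 X65.473 Y125.984
G1 X8.329 Y55.135
G1 X9.764 Y89.476
G1 X71.567 Y68.441
M5
G0 X0.000 Y0.000

viewBox `0 0 100.177 144.249` with mm width/height → 1 unit = 1 mm. Flip: y_m = 144.249 − y_svg.

**Shape 1** — `<rect>` rectangle, stroke `#ff8800` → cut (S880, F887). Machine vertices: (51.567,123.215) → (76.354,123.215) → (76.354,81.152) → (51.567,81.152) → (51.567,123.215). Closed: final G1 returns to the first vertex.

**Shape 2** — `<path>` closed polygon, stroke `#ff8800` → cut (S880, F887). Machine vertices: (71.567,68.441) → (40.974,30.839) → (56.161,104.444) → (65.473,125.984) → (8.329,55.135) → (9.764,89.476) → (71.567,68.441). Closed: final G1 returns to the first vertex.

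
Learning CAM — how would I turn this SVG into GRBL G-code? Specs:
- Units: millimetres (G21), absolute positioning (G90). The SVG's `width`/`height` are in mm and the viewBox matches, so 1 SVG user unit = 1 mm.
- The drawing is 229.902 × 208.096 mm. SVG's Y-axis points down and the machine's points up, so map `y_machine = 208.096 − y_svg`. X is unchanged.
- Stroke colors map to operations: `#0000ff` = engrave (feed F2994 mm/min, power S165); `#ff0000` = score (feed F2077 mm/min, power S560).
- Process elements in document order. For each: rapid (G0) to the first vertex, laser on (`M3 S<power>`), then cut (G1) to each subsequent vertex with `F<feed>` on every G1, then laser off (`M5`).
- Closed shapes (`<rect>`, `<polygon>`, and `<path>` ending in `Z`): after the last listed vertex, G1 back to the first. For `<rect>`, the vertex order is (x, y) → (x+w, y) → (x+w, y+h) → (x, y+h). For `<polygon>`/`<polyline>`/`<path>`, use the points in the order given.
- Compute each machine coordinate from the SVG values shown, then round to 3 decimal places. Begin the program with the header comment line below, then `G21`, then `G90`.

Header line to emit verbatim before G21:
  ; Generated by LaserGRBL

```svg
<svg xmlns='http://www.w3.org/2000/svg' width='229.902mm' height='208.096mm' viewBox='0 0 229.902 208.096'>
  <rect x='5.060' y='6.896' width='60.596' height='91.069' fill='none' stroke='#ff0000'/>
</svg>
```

; Generated by LaserGRBL
G21
G90
G0 X5.060 Y201.200
M3 S560
G1 X65.656 Y201.200 F2077
G1 X65.656 Y110.131 F2077
G1 X5.060 Y110.131 F2077
G1 X5.060 Y201.200 F2077
M5

Since the viewBox matches the mm dimensions, user units are millimetres directly. The only transform is the Y-flip y_m = 208.096 − y_svg.

Shape 1 is a rectangle drawn with `<rect>`. Its stroke #ff0000 means score at S560, F2077. After flipping Y the toolpath is (5.060,201.200) → (65.656,201.200) → (65.656,110.131) → (5.060,110.131) → (5.060,201.200), returning to the start.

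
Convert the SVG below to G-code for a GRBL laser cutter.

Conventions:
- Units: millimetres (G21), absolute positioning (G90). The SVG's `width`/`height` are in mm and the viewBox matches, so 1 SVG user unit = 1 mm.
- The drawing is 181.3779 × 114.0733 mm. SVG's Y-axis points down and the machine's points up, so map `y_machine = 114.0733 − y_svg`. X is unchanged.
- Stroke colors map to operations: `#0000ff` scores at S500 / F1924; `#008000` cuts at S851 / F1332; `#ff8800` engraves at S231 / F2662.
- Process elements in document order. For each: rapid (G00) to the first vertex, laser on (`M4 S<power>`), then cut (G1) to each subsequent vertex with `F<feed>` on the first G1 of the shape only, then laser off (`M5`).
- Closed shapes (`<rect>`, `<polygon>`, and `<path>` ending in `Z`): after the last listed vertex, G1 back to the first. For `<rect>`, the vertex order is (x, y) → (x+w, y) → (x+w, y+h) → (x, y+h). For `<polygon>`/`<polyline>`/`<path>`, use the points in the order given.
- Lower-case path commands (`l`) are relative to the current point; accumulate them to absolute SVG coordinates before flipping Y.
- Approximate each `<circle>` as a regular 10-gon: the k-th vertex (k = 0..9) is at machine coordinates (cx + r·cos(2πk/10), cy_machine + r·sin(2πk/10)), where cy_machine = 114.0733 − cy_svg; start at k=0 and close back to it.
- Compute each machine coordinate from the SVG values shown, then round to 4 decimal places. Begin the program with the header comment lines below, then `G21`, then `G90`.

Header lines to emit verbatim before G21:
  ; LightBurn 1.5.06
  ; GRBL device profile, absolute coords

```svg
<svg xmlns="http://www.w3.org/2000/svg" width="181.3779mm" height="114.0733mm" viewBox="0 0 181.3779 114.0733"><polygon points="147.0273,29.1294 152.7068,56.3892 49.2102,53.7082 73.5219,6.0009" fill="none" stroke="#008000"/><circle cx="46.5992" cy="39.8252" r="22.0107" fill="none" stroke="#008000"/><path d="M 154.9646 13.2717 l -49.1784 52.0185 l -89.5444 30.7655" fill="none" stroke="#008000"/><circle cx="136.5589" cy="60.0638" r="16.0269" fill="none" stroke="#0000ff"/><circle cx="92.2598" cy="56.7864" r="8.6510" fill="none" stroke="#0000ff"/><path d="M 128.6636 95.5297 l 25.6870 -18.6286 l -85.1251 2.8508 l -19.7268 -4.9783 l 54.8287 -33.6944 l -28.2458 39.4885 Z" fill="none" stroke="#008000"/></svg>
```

viewBox `0 0 181.3779 114.0733` with mm width/height → 1 unit = 1 mm. Flip: y_m = 114.0733 − y_svg.

**Shape 1** — `<polygon>` closed polygon, stroke `#008000` → cut (S851, F1332). Machine vertices: (147.0273,84.9439) → (152.7068,57.6841) → (49.2102,60.3651) → (73.5219,108.0724) → (147.0273,84.9439). Closed: final G1 returns to the first vertex.

**Shape 2** — `<circle>` circle, stroke `#008000` → cut (S851, F1332). Machine vertices: (68.6099,74.2481) → (64.4062,87.1857) → (53.4009,95.1815) → (39.7975,95.1815) → (28.7922,87.1857) → (24.5885,74.2481) → (28.7922,61.3105) → (39.7975,53.3147) → (53.4009,53.3147) → (64.4062,61.3105) → (68.6099,74.2481). Closed: final G1 returns to the first vertex.

**Shape 3** — `<path>` open polyline, stroke `#008000` → cut (S851, F1332). Machine vertices: (154.9646,100.8016) → (105.7862,48.7831) → (16.2418,18.0176). Open path.

**Shape 4** — `<circle>` circle, stroke `#0000ff` → score (S500, F1924). Machine vertices: (152.5858,54.0095) → (149.5249,63.4299) → (141.5115,69.2520) → (131.6063,69.2520) → (123.5929,63.4299) → (120.5320,54.0095) → (123.5929,44.5891) → (131.6063,38.7670) → (141.5115,38.7670) → (149.5249,44.5891) → (152.5858,54.0095). Closed: final G1 returns to the first vertex.

**Shape 5** — `<circle>` circle, stroke `#0000ff` → score (S500, F1924). Machine vertices: (100.9108,57.2869) → (99.2586,62.3718) → (94.9331,65.5145) → (89.5865,65.5145) → (85.2610,62.3718) → (83.6088,57.2869) → (85.2610,52.2020) → (89.5865,49.0593) → (94.9331,49.0593) → (99.2586,52.2020) → (100.9108,57.2869). Closed: final G1 returns to the first vertex.

**Shape 6** — `<path>` closed polygon, stroke `#008000` → cut (S851, F1332). Machine vertices: (128.6636,18.5436) → (154.3506,37.1722) → (69.2255,34.3214) → (49.4987,39.2997) → (104.3274,72.9941) → (76.0816,33.5056) → (128.6636,18.5436). Closed: final G1 returns to the first vertex.

; LightBurn 1.5.06
; GRBL device profile, absolute coords
G21
G90
G00 X147.0273 Y84.9439
M4 S851
G1 X152.7068 Y57.6841 F1332
G1 X49.2102 Y60.3651
G1 X73.5219 Y108.0724
G1 X147.0273 Y84.9439
M5
G00 X68.6099 Y74.2481
M4 S851
G1 X64.4062 Y87.1857 F1332
G1 X53.4009 Y95.1815
G1 X39.7975 Y95.1815
G1 X28.7922 Y87.1857
G1 X24.5885 Y74.2481
G1 X28.7922 Y61.3105
G1 X39.7975 Y53.3147
G1 X53.4009 Y53.3147
G1 X64.4062 Y61.3105
G1 X68.6099 Y74.2481
M5
G00 X154.9646 Y100.8016
M4 S851
G1 X105.7862 Y48.7831 F1332
G1 X16.2418 Y18.0176
M5
G00 X152.5858 Y54.0095
M4 S500
G1 X149.5249 Y63.4299 F1924
G1 X141.5115 Y69.2520
G1 X131.6063 Y69.2520
G1 X123.5929 Y63.4299
G1 X120.5320 Y54.0095
G1 X123.5929 Y44.5891
G1 X131.6063 Y38.7670
G1 X141.5115 Y38.7670
G1 X149.5249 Y44.5891
G1 X152.5858 Y54.0095
M5
G00 X100.9108 Y57.2869
M4 S500
G1 X99.2586 Y62.3718 F1924
G1 X94.9331 Y65.5145
G1 X89.5865 Y65.5145
G1 X85.2610 Y62.3718
G1 X83.6088 Y57.2869
G1 X85.2610 Y52.2020
G1 X89.5865 Y49.0593
G1 X94.9331 Y49.0593
G1 X99.2586 Y52.2020
G1 X100.9108 Y57.2869
M5
G00 X128.6636 Y18.5436
M4 S851
G1 X154.3506 Y37.1722 F1332
G1 X69.2255 Y34.3214
G1 X49.4987 Y39.2997
G1 X104.3274 Y72.9941
G1 X76.0816 Y33.5056
G1 X128.6636 Y18.5436
M5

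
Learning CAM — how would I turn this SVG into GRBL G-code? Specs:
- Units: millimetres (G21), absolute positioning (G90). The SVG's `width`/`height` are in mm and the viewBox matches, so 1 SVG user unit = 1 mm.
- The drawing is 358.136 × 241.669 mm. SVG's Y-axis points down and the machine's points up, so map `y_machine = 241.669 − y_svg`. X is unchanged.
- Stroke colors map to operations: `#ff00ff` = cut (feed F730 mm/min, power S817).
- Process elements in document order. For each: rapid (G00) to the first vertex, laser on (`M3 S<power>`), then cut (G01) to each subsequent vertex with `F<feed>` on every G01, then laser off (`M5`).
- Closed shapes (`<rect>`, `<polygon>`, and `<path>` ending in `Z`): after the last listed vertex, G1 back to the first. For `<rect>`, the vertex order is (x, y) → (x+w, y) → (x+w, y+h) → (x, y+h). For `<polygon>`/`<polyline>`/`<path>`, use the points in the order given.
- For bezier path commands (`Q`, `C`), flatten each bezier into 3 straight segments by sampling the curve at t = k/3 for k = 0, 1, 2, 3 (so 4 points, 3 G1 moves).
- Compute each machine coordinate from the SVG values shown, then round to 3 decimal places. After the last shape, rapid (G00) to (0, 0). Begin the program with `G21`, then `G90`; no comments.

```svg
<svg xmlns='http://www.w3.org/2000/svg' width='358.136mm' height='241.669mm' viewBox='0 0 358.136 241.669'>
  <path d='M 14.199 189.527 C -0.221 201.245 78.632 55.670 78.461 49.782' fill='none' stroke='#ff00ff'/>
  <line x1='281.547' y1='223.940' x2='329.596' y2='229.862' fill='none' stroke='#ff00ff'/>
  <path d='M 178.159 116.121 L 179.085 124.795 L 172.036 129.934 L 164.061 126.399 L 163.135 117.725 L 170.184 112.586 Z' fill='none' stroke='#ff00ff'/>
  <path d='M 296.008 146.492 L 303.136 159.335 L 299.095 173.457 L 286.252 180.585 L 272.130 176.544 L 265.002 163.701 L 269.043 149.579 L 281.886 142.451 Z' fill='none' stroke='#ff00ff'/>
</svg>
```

G21
G90
G00 X14.199 Y52.142
M3 S817
G01 X24.489 Y81.856 F730
G01 X58.672 Y150.436 F730
G01 X78.461 Y191.887 F730
M5
G00 X281.547 Y17.729
M3 S817
G01 X329.596 Y11.807 F730
M5
G00 X178.159 Y125.548
M3 S817
G01 X179.085 Y116.874 F730
G01 X172.036 Y111.735 F730
G01 X164.061 Y115.270 F730
G01 X163.135 Y123.944 F730
G01 X170.184 Y129.083 F730
G01 X178.159 Y125.548 F730
M5
G00 X296.008 Y95.177
M3 S817
G01 X303.136 Y82.334 F730
G01 X299.095 Y68.212 F730
G01 X286.252 Y61.084 F730
G01 X272.130 Y65.125 F730
G01 X265.002 Y77.968 F730
G01 X269.043 Y92.090 F730
G01 X281.886 Y99.218 F730
G01 X296.008 Y95.177 F730
M5
G00 X0.000 Y0.000

Since the viewBox matches the mm dimensions, user units are millimetres directly. The only transform is the Y-flip y_m = 241.669 − y_svg.

Shape 1 is a cubic bezier drawn with `<path>`. Its stroke #ff00ff means cut at S817, F730. After flipping Y the toolpath is (14.199,52.142) → (24.489,81.856) → (58.672,150.436) → (78.461,191.887).

Shape 2 is a line segment drawn with `<line>`. Its stroke #ff00ff means cut at S817, F730. After flipping Y the toolpath is (281.547,17.729) → (329.596,11.807).

Shape 3 is a regular polygon drawn with `<path>`. Its stroke #ff00ff means cut at S817, F730. After flipping Y the toolpath is (178.159,125.548) → (179.085,116.874) → (172.036,111.735) → (164.061,115.270) → (163.135,123.944) → (170.184,129.083) → (178.159,125.548), returning to the start.

Shape 4 is a regular polygon drawn with `<path>`. Its stroke #ff00ff means cut at S817, F730. After flipping Y the toolpath is (296.008,95.177) → (303.136,82.334) → (299.095,68.212) → (286.252,61.084) → (272.130,65.125) → (265.002,77.968) → (269.043,92.090) → (281.886,99.218) → (296.008,95.177), returning to the start.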